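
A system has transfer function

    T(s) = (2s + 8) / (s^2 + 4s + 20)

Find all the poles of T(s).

The poles are the roots of the denominator s^2 + 4s + 20 = 0.
Using the quadratic formula: s = (-4 ± √(-64))/2 = -2 ± 4j.

s = -2 + 4j, -2 - 4j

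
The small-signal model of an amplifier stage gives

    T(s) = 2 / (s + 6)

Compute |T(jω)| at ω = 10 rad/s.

Substitute s = j10: numerator = 2, denominator = 6 + j10.
|T(j10)| = |2| / |6 + j10| = 2 / 11.662 ≈ 0.1715.

|T(j10)| ≈ 0.1715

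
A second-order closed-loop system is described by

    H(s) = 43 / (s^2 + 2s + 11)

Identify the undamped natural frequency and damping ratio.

Compare the denominator to the standard form s^2 + 2ζωₙs + ωₙ².
ωₙ² = 11, so ωₙ = √11 ≈ 3.317 rad/s.
2ζωₙ = 2, so ζ = 2/(2·√11) ≈ 0.3015.

ωₙ ≈ 3.317 rad/s, ζ ≈ 0.3015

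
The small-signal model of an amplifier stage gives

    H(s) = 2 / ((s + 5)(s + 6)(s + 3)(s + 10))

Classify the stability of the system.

stable

The poles can be read from the denominator factors: s = -5, -6, -3, -10.
Since all poles lie strictly in the left half-plane, the system is stable.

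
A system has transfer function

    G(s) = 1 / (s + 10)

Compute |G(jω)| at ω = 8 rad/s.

Substitute s = j8: numerator = 1, denominator = 10 + j8.
|G(j8)| = |1| / |10 + j8| = 1 / 12.806 ≈ 0.07809.

|G(j8)| ≈ 0.07809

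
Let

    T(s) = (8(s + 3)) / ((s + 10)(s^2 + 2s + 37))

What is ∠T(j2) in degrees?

∠T(j2) ≈ 15.47°

At s = j2: numerator = 24 + j16, denominator = 322 + j106.
∠T = ∠num − ∠den = 33.690° − (18.221°) = 15.47°.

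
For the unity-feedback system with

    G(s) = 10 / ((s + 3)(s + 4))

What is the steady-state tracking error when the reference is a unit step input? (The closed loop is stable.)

G(s) has no poles at the origin.
This is a Type 0 system. Kp = lim_{s→0} G(s) = 10/12 = 5/6.
e_ss = 1/(1 + Kp) = 1/(1 + 5/6) = 6/11 ≈ 0.5455.

e_ss = 0.5455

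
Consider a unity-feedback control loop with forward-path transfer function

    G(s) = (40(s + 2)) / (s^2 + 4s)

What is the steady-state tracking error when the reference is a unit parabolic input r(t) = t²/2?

e_ss = ∞

G(s) has one pole at the origin.
This is a Type 1 system; Ka = lim_{s→0} s^2·G(s) = 0, so the steady-state error for a parabola input is infinite.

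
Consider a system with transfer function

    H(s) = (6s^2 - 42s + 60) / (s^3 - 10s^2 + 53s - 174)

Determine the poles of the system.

The poles are the roots of the denominator s^3 - 10s^2 + 53s - 174 = 0.
Trying s = 6: the polynomial evaluates to 0, so (s - 6) is a factor.
Dividing out leaves s^2 - 4s + 29 = 0.
The quadratic formula then gives s = 2 ± 5j.

s = 2 + 5j, 2 - 5j, 6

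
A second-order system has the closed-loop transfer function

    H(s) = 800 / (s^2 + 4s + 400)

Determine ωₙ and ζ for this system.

Compare the denominator to the standard form s^2 + 2ζωₙs + ωₙ².
ωₙ² = 400, so ωₙ = 20 rad/s.
2ζωₙ = 4, so ζ = 4/(2·20) = 0.1.
With ζ = 0.1 the response is underdamped.

ωₙ = 20 rad/s, ζ = 0.1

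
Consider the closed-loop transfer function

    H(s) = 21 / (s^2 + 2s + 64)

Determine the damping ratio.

ζ = 0.125

Compare the denominator to the standard form s^2 + 2ζωₙs + ωₙ².
ωₙ² = 64, so ωₙ = 8 rad/s.
2ζωₙ = 2, so ζ = 2/(2·8) = 0.125.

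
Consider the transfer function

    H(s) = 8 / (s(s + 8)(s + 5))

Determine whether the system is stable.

marginally stable

The poles can be read from the denominator factors: s = 0, -8, -5.
Since the simple pole(s) at s = 0 lie on the jω-axis with none in the right half-plane, the system is marginally stable.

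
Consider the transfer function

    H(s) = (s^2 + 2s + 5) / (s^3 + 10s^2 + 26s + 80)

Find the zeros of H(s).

s = -1 ± 2j

Set the numerator to zero: s^2 + 2s + 5 = 0.
Factoring: (s^2 + 2s + 5) = 0.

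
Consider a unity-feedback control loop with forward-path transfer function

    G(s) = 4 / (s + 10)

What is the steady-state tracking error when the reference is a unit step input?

e_ss = 0.7143

G(s) has no poles at the origin.
This is a Type 0 system. Kp = lim_{s→0} G(s) = 4/10 = 2/5.
e_ss = 1/(1 + Kp) = 1/(1 + 2/5) = 5/7 ≈ 0.7143.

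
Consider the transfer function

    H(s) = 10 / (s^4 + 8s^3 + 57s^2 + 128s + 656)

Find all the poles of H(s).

The poles are the roots of the denominator s^4 + 8s^3 + 57s^2 + 128s + 656 = 0.
No real roots exist; factor into two real quadratics: (s^2 + 16)(s^2 + 8s + 41) = 0.
Each quadratic gives a conjugate pair via the quadratic formula.

s = ±4j, -4 ± 5j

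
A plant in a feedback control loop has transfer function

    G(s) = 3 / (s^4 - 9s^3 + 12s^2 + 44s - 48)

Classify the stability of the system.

unstable

The denominator s^4 - 9s^3 + 12s^2 + 44s - 48 factors as (s - 1)(s - 4)(s - 6)(s + 2), giving poles at s = 1, 4, 6, -2.
Since the pole(s) at s = 1, 4, 6 lie in the right half-plane, the system is unstable.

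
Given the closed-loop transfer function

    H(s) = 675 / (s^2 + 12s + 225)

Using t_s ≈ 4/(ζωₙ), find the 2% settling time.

Comparing s^2 + 12s + 225 to s^2 + 2ζωₙs + ωₙ²: ωₙ = 15 rad/s and ζ = 12/(2·15) = 0.4.
ζωₙ = 12/2 = 6, so t_s ≈ 4/(ζωₙ) = 4/6 ≈ 0.6667 s.

t_s ≈ 0.6667 s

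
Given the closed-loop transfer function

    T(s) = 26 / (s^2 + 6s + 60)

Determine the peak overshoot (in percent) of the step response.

%OS ≈ 26.7%

Comparing s^2 + 6s + 60 to s^2 + 2ζωₙs + ωₙ²: ωₙ = √60 ≈ 7.746 rad/s and ζ = 6/(2·√60) ≈ 0.3873.
%OS = 100·exp(−πζ/√(1−ζ²)) = 100·exp(−π·0.3873/√(1−0.3873²)) ≈ 26.7%.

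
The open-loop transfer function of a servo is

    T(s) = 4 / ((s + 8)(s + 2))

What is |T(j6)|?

Substitute s = j6: numerator = 4, denominator = -20 + j60.
|T(j6)| = |4| / |-20 + j60| = 4 / 63.246 ≈ 0.06325.

|T(j6)| ≈ 0.06325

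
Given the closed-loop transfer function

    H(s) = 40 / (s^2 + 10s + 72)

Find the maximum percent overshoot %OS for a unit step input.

Comparing s^2 + 10s + 72 to s^2 + 2ζωₙs + ωₙ²: ωₙ = √72 ≈ 8.485 rad/s and ζ = 10/(2·√72) ≈ 0.5893.
%OS = 100·exp(−πζ/√(1−ζ²)) = 100·exp(−π·0.5893/√(1−0.5893²)) ≈ 10.1%.

%OS ≈ 10.1%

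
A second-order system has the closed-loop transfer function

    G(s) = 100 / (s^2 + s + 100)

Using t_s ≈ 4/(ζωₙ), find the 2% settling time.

Comparing s^2 + s + 100 to s^2 + 2ζωₙs + ωₙ²: ωₙ = 10 rad/s and ζ = 1/(2·10) = 0.05.
ζωₙ = 1/2 = 0.5, so t_s ≈ 4/(ζωₙ) = 4/0.5 = 8 s.

t_s ≈ 8 s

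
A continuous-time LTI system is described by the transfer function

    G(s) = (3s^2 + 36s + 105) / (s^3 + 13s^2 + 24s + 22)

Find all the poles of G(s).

The poles are the roots of the denominator s^3 + 13s^2 + 24s + 22 = 0.
Trying s = -11: the polynomial evaluates to 0, so (s + 11) is a factor.
Dividing out leaves s^2 + 2s + 2 = 0.
The quadratic formula then gives s = -1 ± 1j.

s = -1 + j, -1 - j, -11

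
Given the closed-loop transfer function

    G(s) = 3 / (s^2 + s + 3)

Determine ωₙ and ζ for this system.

Compare the denominator to the standard form s^2 + 2ζωₙs + ωₙ².
ωₙ² = 3, so ωₙ = √3 ≈ 1.732 rad/s.
2ζωₙ = 1, so ζ = 1/(2·√3) ≈ 0.2887.
With ζ = 0.2887 the response is underdamped.

ωₙ ≈ 1.732 rad/s, ζ ≈ 0.2887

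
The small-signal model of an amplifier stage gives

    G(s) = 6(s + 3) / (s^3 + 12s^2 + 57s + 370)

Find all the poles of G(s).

The poles are the roots of the denominator s^3 + 12s^2 + 57s + 370 = 0.
Trying s = -10: the polynomial evaluates to 0, so (s + 10) is a factor.
Dividing out leaves s^2 + 2s + 37 = 0.
The quadratic formula then gives s = -1 ± 6j.

s = -1 + 6j, -1 - 6j, -10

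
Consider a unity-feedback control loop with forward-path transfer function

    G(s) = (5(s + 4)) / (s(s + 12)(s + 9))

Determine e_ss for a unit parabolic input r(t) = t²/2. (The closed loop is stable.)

G(s) has one pole at the origin.
This is a Type 1 system; Ka = lim_{s→0} s^2·G(s) = 0, so the steady-state error for a parabola input is infinite.

e_ss = ∞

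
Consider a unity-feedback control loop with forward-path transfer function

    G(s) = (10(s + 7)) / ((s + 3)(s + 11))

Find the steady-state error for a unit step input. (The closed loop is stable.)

e_ss = 0.3204

G(s) has no poles at the origin.
This is a Type 0 system. Kp = lim_{s→0} G(s) = 70/33.
e_ss = 1/(1 + Kp) = 1/(1 + 70/33) = 33/103 ≈ 0.3204.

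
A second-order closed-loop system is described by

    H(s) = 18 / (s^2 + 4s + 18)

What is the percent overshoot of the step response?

%OS ≈ 18.7%

Comparing s^2 + 4s + 18 to s^2 + 2ζωₙs + ωₙ²: ωₙ = √18 ≈ 4.243 rad/s and ζ = 4/(2·√18) ≈ 0.4714.
%OS = 100·exp(−πζ/√(1−ζ²)) = 100·exp(−π·0.4714/√(1−0.4714²)) ≈ 18.7%.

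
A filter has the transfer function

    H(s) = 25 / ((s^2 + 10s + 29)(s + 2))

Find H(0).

H(0) = 25/58 ≈ 0.4310

At s = 0 each factor (s + a) contributes a and each (s^2 + bs + c) contributes c.
H(0) = 25·1 / ((29) · (2)) = 25/58 = 25/58.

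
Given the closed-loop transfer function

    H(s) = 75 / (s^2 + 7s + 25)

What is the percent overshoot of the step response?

%OS ≈ 4.60%

Comparing s^2 + 7s + 25 to s^2 + 2ζωₙs + ωₙ²: ωₙ = 5 rad/s and ζ = 7/(2·5) = 0.7.
%OS = 100·exp(−πζ/√(1−ζ²)) = 100·exp(−π·0.7/√(1−0.7²)) ≈ 4.60%.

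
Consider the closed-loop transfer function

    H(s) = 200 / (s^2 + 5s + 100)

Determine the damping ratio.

Compare the denominator to the standard form s^2 + 2ζωₙs + ωₙ².
ωₙ² = 100, so ωₙ = 10 rad/s.
2ζωₙ = 5, so ζ = 5/(2·10) = 0.25.
With ζ = 0.25 the response is underdamped.

ζ = 0.25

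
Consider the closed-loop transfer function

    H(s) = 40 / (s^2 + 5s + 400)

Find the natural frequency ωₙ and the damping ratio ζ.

Compare the denominator to the standard form s^2 + 2ζωₙs + ωₙ².
ωₙ² = 400, so ωₙ = 20 rad/s.
2ζωₙ = 5, so ζ = 5/(2·20) = 0.125.
With ζ = 0.125 the response is underdamped.

ωₙ = 20 rad/s, ζ = 0.125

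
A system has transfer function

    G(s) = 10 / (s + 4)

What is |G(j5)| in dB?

|G(j5)|_dB ≈ 3.87 dB

Substitute s = j5: numerator = 10, denominator = 4 + j5.
|G(j5)| = |10| / |4 + j5| = 10 / 6.4031 ≈ 1.562.
In decibels: 20·log₁₀(1.562) ≈ 3.87 dB.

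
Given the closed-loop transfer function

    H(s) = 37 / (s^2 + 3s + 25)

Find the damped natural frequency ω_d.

ω_d ≈ 4.770 rad/s

Comparing s^2 + 3s + 25 to s^2 + 2ζωₙs + ωₙ²: ωₙ = 5 rad/s and ζ = 3/(2·5) = 0.3.
ζωₙ = 3/2 = 1.5, so ω_d = ωₙ√(1−ζ²) = √(ωₙ² − (ζωₙ)²) = √(25 − 1.5²) = √22.75 ≈ 4.770 rad/s.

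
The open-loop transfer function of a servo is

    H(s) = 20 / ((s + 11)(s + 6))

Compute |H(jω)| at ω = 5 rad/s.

Substitute s = j5: numerator = 20, denominator = 41 + j85.
|H(j5)| = |20| / |41 + j85| = 20 / 94.372 ≈ 0.2119.

|H(j5)| ≈ 0.2119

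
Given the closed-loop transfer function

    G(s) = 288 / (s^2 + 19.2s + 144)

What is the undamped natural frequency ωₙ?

ωₙ = 12 rad/s

Compare the denominator to the standard form s^2 + 2ζωₙs + ωₙ².
ωₙ² = 144, so ωₙ = 12 rad/s.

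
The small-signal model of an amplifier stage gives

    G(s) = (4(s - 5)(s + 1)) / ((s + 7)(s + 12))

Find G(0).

G(0) = -5/21 ≈ -0.2381

At s = 0 each factor (s + a) contributes a and each (s^2 + bs + c) contributes c.
G(0) = 4·(-5) · (1) / ((7) · (12)) = -20/84 = -5/21.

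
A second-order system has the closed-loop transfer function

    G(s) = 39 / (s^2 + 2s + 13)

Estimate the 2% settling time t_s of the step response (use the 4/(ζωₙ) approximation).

t_s ≈ 4 s

Comparing s^2 + 2s + 13 to s^2 + 2ζωₙs + ωₙ²: ωₙ = √13 ≈ 3.606 rad/s and ζ = 2/(2·√13) ≈ 0.2774.
ζωₙ = 2/2 = 1, so t_s ≈ 4/(ζωₙ) = 4/1 = 4 s.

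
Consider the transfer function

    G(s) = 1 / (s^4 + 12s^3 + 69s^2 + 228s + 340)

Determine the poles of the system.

The poles are the roots of the denominator s^4 + 12s^3 + 69s^2 + 228s + 340 = 0.
No real roots exist; factor into two real quadratics: (s^2 + 4s + 20)(s^2 + 8s + 17) = 0.
Each quadratic gives a conjugate pair via the quadratic formula.

s = -2 + 4j, -2 - 4j, -4 + j, -4 - j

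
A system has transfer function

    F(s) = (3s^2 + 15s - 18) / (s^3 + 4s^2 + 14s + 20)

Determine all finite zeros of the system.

Set the numerator to zero: 3s^2 + 15s - 18 = 0, i.e. 3·(s^2 + 5s - 6) = 0.
Factoring: (s + 6)(s - 1) = 0.

s = -6, 1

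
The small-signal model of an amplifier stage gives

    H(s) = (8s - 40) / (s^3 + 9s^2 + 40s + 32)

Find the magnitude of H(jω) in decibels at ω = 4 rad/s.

|H(j4)|_dB ≈ -9.19 dB

Substitute s = j4: numerator = -40 + j32, denominator = -112 + j96.
|H(j4)| = |-40 + j32| / |-112 + j96| = 51.225 / 147.51 ≈ 0.3473.
In decibels: 20·log₁₀(0.3473) ≈ -9.19 dB.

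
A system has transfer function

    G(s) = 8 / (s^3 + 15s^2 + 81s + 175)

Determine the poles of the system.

s = -7, -4 + 3j, -4 - 3j

The poles are the roots of the denominator s^3 + 15s^2 + 81s + 175 = 0.
Trying s = -7: the polynomial evaluates to 0, so (s + 7) is a factor.
Dividing out leaves s^2 + 8s + 25 = 0.
The quadratic formula then gives s = -4 ± 3j.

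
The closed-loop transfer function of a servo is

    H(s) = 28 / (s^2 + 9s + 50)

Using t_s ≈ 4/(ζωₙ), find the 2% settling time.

Comparing s^2 + 9s + 50 to s^2 + 2ζωₙs + ωₙ²: ωₙ = √50 ≈ 7.071 rad/s and ζ = 9/(2·√50) ≈ 0.6364.
ζωₙ = 9/2 = 4.5, so t_s ≈ 4/(ζωₙ) = 4/4.5 ≈ 0.8889 s.

t_s ≈ 0.8889 s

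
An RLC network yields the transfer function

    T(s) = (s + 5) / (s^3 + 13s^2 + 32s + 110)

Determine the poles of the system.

s = -11, -1 ± 3j

The poles are the roots of the denominator s^3 + 13s^2 + 32s + 110 = 0.
Trying s = -11: the polynomial evaluates to 0, so (s + 11) is a factor.
Dividing out leaves s^2 + 2s + 10 = 0.
The quadratic formula then gives s = -1 ± 3j.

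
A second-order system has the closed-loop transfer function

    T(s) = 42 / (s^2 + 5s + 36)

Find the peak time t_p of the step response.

Comparing s^2 + 5s + 36 to s^2 + 2ζωₙs + ωₙ²: ωₙ = 6 rad/s and ζ = 5/(2·6) ≈ 0.4167.
ζωₙ = 5/2 = 2.5, so ω_d = ωₙ√(1−ζ²) = √(ωₙ² − (ζωₙ)²) = √(36 − 2.5²) = √29.75 ≈ 5.454 rad/s.
t_p = π/ω_d = π/5.454 ≈ 0.5760 s.

t_p ≈ 0.5760 s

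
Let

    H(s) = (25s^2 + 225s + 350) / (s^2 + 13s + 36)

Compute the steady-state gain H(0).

Set s = 0: H(0) = (350) / (36) = 175/18.

H(0) = 175/18 ≈ 9.722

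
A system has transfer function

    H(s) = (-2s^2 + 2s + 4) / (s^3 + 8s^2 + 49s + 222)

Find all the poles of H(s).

s = -1 ± 6j, -6

The poles are the roots of the denominator s^3 + 8s^2 + 49s + 222 = 0.
Trying s = -6: the polynomial evaluates to 0, so (s + 6) is a factor.
Dividing out leaves s^2 + 2s + 37 = 0.
The quadratic formula then gives s = -1 ± 6j.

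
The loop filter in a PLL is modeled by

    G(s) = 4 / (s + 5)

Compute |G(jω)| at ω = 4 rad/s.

Substitute s = j4: numerator = 4, denominator = 5 + j4.
|G(j4)| = |4| / |5 + j4| = 4 / 6.4031 ≈ 0.6247.

|G(j4)| ≈ 0.6247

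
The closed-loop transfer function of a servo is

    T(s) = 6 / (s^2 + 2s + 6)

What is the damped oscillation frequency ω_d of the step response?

Comparing s^2 + 2s + 6 to s^2 + 2ζωₙs + ωₙ²: ωₙ = √6 ≈ 2.449 rad/s and ζ = 2/(2·√6) ≈ 0.4082.
ζωₙ = 2/2 = 1, so ω_d = ωₙ√(1−ζ²) = √(ωₙ² − (ζωₙ)²) = √(6 − 1²) = √5 ≈ 2.236 rad/s.

ω_d ≈ 2.236 rad/s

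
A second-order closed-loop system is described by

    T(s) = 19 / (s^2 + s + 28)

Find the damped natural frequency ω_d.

ω_d ≈ 5.268 rad/s

Comparing s^2 + s + 28 to s^2 + 2ζωₙs + ωₙ²: ωₙ = √28 ≈ 5.292 rad/s and ζ = 1/(2·√28) ≈ 0.09449.
ζωₙ = 1/2 = 0.5, so ω_d = ωₙ√(1−ζ²) = √(ωₙ² − (ζωₙ)²) = √(28 − 0.5²) = √27.75 ≈ 5.268 rad/s.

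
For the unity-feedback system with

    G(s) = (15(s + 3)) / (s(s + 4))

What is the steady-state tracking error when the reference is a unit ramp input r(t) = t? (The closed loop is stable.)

G(s) has one pole at the origin.
This is a Type 1 system. Kv = lim_{s→0} s·G(s) = 45/4.
e_ss = 1/Kv = 1/(45/4) = 4/45 ≈ 0.08889.

e_ss = 0.08889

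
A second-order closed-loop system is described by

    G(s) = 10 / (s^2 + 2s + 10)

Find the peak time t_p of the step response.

t_p ≈ 1.047 s

Comparing s^2 + 2s + 10 to s^2 + 2ζωₙs + ωₙ²: ωₙ = √10 ≈ 3.162 rad/s and ζ = 2/(2·√10) ≈ 0.3162.
ζωₙ = 2/2 = 1, so ω_d = ωₙ√(1−ζ²) = √(ωₙ² − (ζωₙ)²) = √(10 − 1²) = √9 = 3 rad/s.
t_p = π/ω_d = π/3 ≈ 1.047 s.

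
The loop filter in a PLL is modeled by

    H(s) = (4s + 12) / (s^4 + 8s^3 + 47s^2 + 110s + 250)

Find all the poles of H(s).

The poles are the roots of the denominator s^4 + 8s^3 + 47s^2 + 110s + 250 = 0.
No real roots exist; factor into two real quadratics: (s^2 + 6s + 25)(s^2 + 2s + 10) = 0.
Each quadratic gives a conjugate pair via the quadratic formula.

s = -3 ± 4j, -1 ± 3j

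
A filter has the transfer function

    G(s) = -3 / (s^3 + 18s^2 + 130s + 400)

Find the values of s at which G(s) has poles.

s = -5 ± 5j, -8

The poles are the roots of the denominator s^3 + 18s^2 + 130s + 400 = 0.
Trying s = -8: the polynomial evaluates to 0, so (s + 8) is a factor.
Dividing out leaves s^2 + 10s + 50 = 0.
The quadratic formula then gives s = -5 ± 5j.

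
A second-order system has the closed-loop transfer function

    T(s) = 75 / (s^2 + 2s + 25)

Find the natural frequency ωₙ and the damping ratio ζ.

Compare the denominator to the standard form s^2 + 2ζωₙs + ωₙ².
ωₙ² = 25, so ωₙ = 5 rad/s.
2ζωₙ = 2, so ζ = 2/(2·5) = 0.2.
With ζ = 0.2 the response is underdamped.

ωₙ = 5 rad/s, ζ = 0.2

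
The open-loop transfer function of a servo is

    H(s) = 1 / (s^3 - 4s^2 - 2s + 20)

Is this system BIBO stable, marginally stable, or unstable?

The denominator s^3 - 4s^2 - 2s + 20 factors as (s^2 - 6s + 10)(s + 2), giving poles at s = 3 ± j, -2.
Since the pole(s) at s = 3 ± j lie in the right half-plane, the system is unstable.

unstable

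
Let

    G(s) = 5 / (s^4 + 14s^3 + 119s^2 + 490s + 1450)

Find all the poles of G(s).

The poles are the roots of the denominator s^4 + 14s^3 + 119s^2 + 490s + 1450 = 0.
No real roots exist; factor into two real quadratics: (s^2 + 10s + 50)(s^2 + 4s + 29) = 0.
Each quadratic gives a conjugate pair via the quadratic formula.

s = -5 + 5j, -5 - 5j, -2 + 5j, -2 - 5j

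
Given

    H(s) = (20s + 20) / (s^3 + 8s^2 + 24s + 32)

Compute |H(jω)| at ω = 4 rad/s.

Substitute s = j4: numerator = 20 + j80, denominator = -96 + j32.
|H(j4)| = |20 + j80| / |-96 + j32| = 82.462 / 101.19 ≈ 0.8149.

|H(j4)| ≈ 0.8149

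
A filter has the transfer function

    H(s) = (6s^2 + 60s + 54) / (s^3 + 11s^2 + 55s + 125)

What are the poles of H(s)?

s = -3 + 4j, -3 - 4j, -5

The poles are the roots of the denominator s^3 + 11s^2 + 55s + 125 = 0.
Trying s = -5: the polynomial evaluates to 0, so (s + 5) is a factor.
Dividing out leaves s^2 + 6s + 25 = 0.
The quadratic formula then gives s = -3 ± 4j.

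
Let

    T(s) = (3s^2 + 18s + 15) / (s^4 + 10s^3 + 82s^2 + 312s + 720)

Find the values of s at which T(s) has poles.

The poles are the roots of the denominator s^4 + 10s^3 + 82s^2 + 312s + 720 = 0.
No real roots exist; factor into two real quadratics: (s^2 + 4s + 40)(s^2 + 6s + 18) = 0.
Each quadratic gives a conjugate pair via the quadratic formula.

s = -2 ± 6j, -3 ± 3j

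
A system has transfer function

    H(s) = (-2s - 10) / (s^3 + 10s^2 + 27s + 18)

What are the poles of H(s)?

s = -1, -3, -6

The poles are the roots of the denominator s^3 + 10s^2 + 27s + 18 = 0.
Trying s = -1: the polynomial evaluates to 0, so (s + 1) is a factor.
Dividing out leaves s^2 + 9s + 18 = 0.
Factoring the quadratic: (s + 3)(s + 6) = 0.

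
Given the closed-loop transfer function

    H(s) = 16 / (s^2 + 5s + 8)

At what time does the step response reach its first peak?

t_p ≈ 2.375 s

Comparing s^2 + 5s + 8 to s^2 + 2ζωₙs + ωₙ²: ωₙ = √8 ≈ 2.828 rad/s and ζ = 5/(2·√8) ≈ 0.8839.
ζωₙ = 5/2 = 2.5, so ω_d = ωₙ√(1−ζ²) = √(ωₙ² − (ζωₙ)²) = √(8 − 2.5²) = √1.75 ≈ 1.323 rad/s.
t_p = π/ω_d = π/1.323 ≈ 2.375 s.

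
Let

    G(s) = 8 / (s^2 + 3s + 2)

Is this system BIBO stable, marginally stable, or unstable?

stable

The denominator s^2 + 3s + 2 factors as (s + 2)(s + 1), giving poles at s = -2, -1.
Since all poles lie strictly in the left half-plane, the system is stable.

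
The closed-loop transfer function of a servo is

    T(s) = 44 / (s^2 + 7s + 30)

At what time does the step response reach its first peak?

t_p ≈ 0.7457 s

Comparing s^2 + 7s + 30 to s^2 + 2ζωₙs + ωₙ²: ωₙ = √30 ≈ 5.477 rad/s and ζ = 7/(2·√30) ≈ 0.6390.
ζωₙ = 7/2 = 3.5, so ω_d = ωₙ√(1−ζ²) = √(ωₙ² − (ζωₙ)²) = √(30 − 3.5²) = √17.75 ≈ 4.213 rad/s.
t_p = π/ω_d = π/4.213 ≈ 0.7457 s.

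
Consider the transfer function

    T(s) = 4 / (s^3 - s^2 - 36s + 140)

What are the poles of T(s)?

s = 4 ± 2j, -7

The poles are the roots of the denominator s^3 - s^2 - 36s + 140 = 0.
Trying s = -7: the polynomial evaluates to 0, so (s + 7) is a factor.
Dividing out leaves s^2 - 8s + 20 = 0.
The quadratic formula then gives s = 4 ± 2j.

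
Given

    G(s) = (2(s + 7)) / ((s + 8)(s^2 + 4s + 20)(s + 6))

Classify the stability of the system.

The poles can be read from the denominator factors: s = -8, -2 ± 4j, -6.
Since all poles lie strictly in the left half-plane, the system is stable.

stable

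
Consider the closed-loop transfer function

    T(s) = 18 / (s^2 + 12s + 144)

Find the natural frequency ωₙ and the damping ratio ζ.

ωₙ = 12 rad/s, ζ = 0.5

Compare the denominator to the standard form s^2 + 2ζωₙs + ωₙ².
ωₙ² = 144, so ωₙ = 12 rad/s.
2ζωₙ = 12, so ζ = 12/(2·12) = 0.5.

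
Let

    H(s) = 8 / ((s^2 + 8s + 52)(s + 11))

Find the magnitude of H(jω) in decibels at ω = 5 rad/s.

Substitute s = j5: numerator = 8, denominator = 97 + j575.
|H(j5)| = |8| / |97 + j575| = 8 / 583.12 ≈ 0.01372.
In decibels: 20·log₁₀(0.01372) ≈ -37.3 dB.

|H(j5)|_dB ≈ -37.3 dB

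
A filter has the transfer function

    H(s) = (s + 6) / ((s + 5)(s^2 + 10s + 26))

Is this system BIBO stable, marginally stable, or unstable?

stable

The poles can be read from the denominator factors: s = -5, -5 + j, -5 - j.
Since all poles lie strictly in the left half-plane, the system is stable.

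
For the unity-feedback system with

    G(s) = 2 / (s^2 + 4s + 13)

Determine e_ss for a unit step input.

e_ss = 0.8667

G(s) has no poles at the origin.
This is a Type 0 system. Kp = lim_{s→0} G(s) = 2/13.
e_ss = 1/(1 + Kp) = 1/(1 + 2/13) = 13/15 ≈ 0.8667.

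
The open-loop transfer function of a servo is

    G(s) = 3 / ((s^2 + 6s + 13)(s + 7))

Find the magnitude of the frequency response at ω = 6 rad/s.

Substitute s = j6: numerator = 3, denominator = -377 + j114.
|G(j6)| = |3| / |-377 + j114| = 3 / 393.86 ≈ 0.007617.

|G(j6)| ≈ 0.007617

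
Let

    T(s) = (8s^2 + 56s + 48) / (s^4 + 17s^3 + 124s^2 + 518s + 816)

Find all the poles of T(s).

The poles are the roots of the denominator s^4 + 17s^3 + 124s^2 + 518s + 816 = 0.
Trying s = -8: the polynomial evaluates to 0, so (s + 8) is a factor.
Dividing out leaves s^3 + 9s^2 + 52s + 102 = 0.
This factors further as (s^2 + 6s + 34)(s + 3) = 0.

s = -8, -3 + 5j, -3 - 5j, -3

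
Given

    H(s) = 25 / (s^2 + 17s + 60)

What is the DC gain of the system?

Set s = 0: H(0) = (25) / (60) = 5/12.

H(0) = 5/12 ≈ 0.4167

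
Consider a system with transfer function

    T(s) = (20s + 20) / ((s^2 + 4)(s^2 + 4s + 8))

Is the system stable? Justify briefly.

marginally stable

The poles can be read from the denominator factors: s = ±2j, -2 ± 2j.
Since the simple pole(s) at s = 2j, -2j lie on the jω-axis with none in the right half-plane, the system is marginally stable.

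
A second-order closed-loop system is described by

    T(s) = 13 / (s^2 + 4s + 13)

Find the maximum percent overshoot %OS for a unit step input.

%OS ≈ 12.3%

Comparing s^2 + 4s + 13 to s^2 + 2ζωₙs + ωₙ²: ωₙ = √13 ≈ 3.606 rad/s and ζ = 4/(2·√13) ≈ 0.5547.
%OS = 100·exp(−πζ/√(1−ζ²)) = 100·exp(−π·0.5547/√(1−0.5547²)) ≈ 12.3%.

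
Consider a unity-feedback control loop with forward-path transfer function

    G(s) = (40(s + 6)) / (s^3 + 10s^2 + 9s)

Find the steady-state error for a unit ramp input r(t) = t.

e_ss = 0.03750

G(s) has one pole at the origin.
This is a Type 1 system. Kv = lim_{s→0} s·G(s) = 240/9 = 80/3.
e_ss = 1/Kv = 1/(80/3) = 3/80 ≈ 0.03750.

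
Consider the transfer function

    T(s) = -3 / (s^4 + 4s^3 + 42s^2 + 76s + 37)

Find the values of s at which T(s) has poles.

s = -1 ± 6j, -1, -1

The poles are the roots of the denominator s^4 + 4s^3 + 42s^2 + 76s + 37 = 0.
Trying s = -1: the polynomial evaluates to 0, so (s + 1) is a factor.
Dividing out leaves s^3 + 3s^2 + 39s + 37 = 0.
This factors further as (s^2 + 2s + 37)(s + 1) = 0.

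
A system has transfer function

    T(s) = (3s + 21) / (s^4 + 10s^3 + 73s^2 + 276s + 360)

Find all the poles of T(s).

The poles are the roots of the denominator s^4 + 10s^3 + 73s^2 + 276s + 360 = 0.
Trying s = -3: the polynomial evaluates to 0, so (s + 3) is a factor.
Dividing out leaves s^3 + 7s^2 + 52s + 120 = 0.
This factors further as (s^2 + 4s + 40)(s + 3) = 0.

s = -3, -2 ± 6j, -3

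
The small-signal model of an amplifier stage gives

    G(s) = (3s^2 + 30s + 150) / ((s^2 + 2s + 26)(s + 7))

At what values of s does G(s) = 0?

Set the numerator to zero: 3s^2 + 30s + 150 = 0, i.e. 3·(s^2 + 10s + 50) = 0.
Factoring: (s^2 + 10s + 50) = 0.

s = -5 ± 5j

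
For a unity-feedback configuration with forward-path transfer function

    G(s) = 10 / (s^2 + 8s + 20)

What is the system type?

The denominator has no factor of s at the origin — no free integrator — so this is a Type 0 system.

Type 0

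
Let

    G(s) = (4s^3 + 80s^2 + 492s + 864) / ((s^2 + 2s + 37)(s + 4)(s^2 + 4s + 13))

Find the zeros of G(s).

Set the numerator to zero: 4s^3 + 80s^2 + 492s + 864 = 0, i.e. 4·(s^3 + 20s^2 + 123s + 216) = 0.
Factoring: (s + 9)(s + 3)(s + 8) = 0.

s = -9, -3, -8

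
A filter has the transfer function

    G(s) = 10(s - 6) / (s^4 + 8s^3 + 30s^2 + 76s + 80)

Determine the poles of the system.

The poles are the roots of the denominator s^4 + 8s^3 + 30s^2 + 76s + 80 = 0.
Trying s = -2: the polynomial evaluates to 0, so (s + 2) is a factor.
Dividing out leaves s^3 + 6s^2 + 18s + 40 = 0.
This factors further as (s + 4)(s^2 + 2s + 10) = 0.

s = -2, -4, -1 ± 3j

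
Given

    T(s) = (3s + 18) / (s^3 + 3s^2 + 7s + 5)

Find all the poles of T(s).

The poles are the roots of the denominator s^3 + 3s^2 + 7s + 5 = 0.
Trying s = -1: the polynomial evaluates to 0, so (s + 1) is a factor.
Dividing out leaves s^2 + 2s + 5 = 0.
The quadratic formula then gives s = -1 ± 2j.

s = -1 + 2j, -1 - 2j, -1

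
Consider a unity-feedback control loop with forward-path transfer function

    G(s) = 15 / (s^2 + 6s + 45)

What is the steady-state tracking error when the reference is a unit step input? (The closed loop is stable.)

e_ss = 0.7500

G(s) has no poles at the origin.
This is a Type 0 system. Kp = lim_{s→0} G(s) = 15/45 = 1/3.
e_ss = 1/(1 + Kp) = 1/(1 + 1/3) = 3/4 ≈ 0.7500.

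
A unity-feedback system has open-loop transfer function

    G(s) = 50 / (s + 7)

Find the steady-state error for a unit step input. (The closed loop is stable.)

e_ss = 0.1228

G(s) has no poles at the origin.
This is a Type 0 system. Kp = lim_{s→0} G(s) = 50/7.
e_ss = 1/(1 + Kp) = 1/(1 + 50/7) = 7/57 ≈ 0.1228.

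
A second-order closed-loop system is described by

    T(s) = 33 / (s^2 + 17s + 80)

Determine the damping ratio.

Compare the denominator to the standard form s^2 + 2ζωₙs + ωₙ².
ωₙ² = 80, so ωₙ = √80 ≈ 8.944 rad/s.
2ζωₙ = 17, so ζ = 17/(2·√80) ≈ 0.9503.

ζ ≈ 0.9503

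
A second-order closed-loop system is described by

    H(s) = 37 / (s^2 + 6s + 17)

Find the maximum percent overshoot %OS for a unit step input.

Comparing s^2 + 6s + 17 to s^2 + 2ζωₙs + ωₙ²: ωₙ = √17 ≈ 4.123 rad/s and ζ = 6/(2·√17) ≈ 0.7276.
%OS = 100·exp(−πζ/√(1−ζ²)) = 100·exp(−π·0.7276/√(1−0.7276²)) ≈ 3.57%.

%OS ≈ 3.57%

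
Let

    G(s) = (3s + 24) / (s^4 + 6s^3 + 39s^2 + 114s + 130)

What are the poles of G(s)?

The poles are the roots of the denominator s^4 + 6s^3 + 39s^2 + 114s + 130 = 0.
No real roots exist; factor into two real quadratics: (s^2 + 2s + 26)(s^2 + 4s + 5) = 0.
Each quadratic gives a conjugate pair via the quadratic formula.

s = -1 + 5j, -1 - 5j, -2 + j, -2 - j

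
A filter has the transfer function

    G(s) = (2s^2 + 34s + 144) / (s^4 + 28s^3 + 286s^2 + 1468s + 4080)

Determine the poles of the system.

s = -12, -10, -3 ± 5j

The poles are the roots of the denominator s^4 + 28s^3 + 286s^2 + 1468s + 4080 = 0.
Trying s = -12: the polynomial evaluates to 0, so (s + 12) is a factor.
Dividing out leaves s^3 + 16s^2 + 94s + 340 = 0.
This factors further as (s + 10)(s^2 + 6s + 34) = 0.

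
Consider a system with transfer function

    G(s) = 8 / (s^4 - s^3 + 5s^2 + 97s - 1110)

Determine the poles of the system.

The poles are the roots of the denominator s^4 - s^3 + 5s^2 + 97s - 1110 = 0.
Trying s = 5: the polynomial evaluates to 0, so (s - 5) is a factor.
Dividing out leaves s^3 + 4s^2 + 25s + 222 = 0.
This factors further as (s^2 - 2s + 37)(s + 6) = 0.

s = 1 + 6j, 1 - 6j, 5, -6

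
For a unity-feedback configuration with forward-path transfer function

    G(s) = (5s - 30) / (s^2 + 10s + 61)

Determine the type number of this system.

Type 0

The denominator has no factor of s at the origin — no free integrator — so this is a Type 0 system.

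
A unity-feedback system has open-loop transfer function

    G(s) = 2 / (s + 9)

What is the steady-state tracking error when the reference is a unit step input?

e_ss = 0.8182

G(s) has no poles at the origin.
This is a Type 0 system. Kp = lim_{s→0} G(s) = 2/9.
e_ss = 1/(1 + Kp) = 1/(1 + 2/9) = 9/11 ≈ 0.8182.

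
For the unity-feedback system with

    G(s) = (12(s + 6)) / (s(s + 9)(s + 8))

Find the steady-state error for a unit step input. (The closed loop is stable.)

e_ss = 0

G(s) has one pole at the origin.
This is a Type 1 system; for a step input the steady-state error is zero.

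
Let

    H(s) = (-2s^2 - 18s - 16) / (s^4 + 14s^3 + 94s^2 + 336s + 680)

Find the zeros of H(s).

Set the numerator to zero: -2s^2 - 18s - 16 = 0, i.e. -2·(s^2 + 9s + 8) = 0.
Factoring: (s + 8)(s + 1) = 0.

s = -8, -1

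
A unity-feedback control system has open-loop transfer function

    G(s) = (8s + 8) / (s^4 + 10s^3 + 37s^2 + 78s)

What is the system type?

Type 1

Factor s from the denominator: s^4 + 10s^3 + 37s^2 + 78s = s·(s^3 + 10s^2 + 37s + 78).
There is 1 pole at the origin, so the system is Type 1.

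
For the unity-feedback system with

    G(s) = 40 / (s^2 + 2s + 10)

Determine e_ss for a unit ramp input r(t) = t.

G(s) has no poles at the origin.
This is a Type 0 system; Kv = lim_{s→0} s·G(s) = 0, so the steady-state error for a ramp input is infinite.

e_ss = ∞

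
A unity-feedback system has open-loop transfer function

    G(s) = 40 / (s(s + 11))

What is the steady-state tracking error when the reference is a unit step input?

e_ss = 0

G(s) has one pole at the origin.
This is a Type 1 system; for a step input the steady-state error is zero.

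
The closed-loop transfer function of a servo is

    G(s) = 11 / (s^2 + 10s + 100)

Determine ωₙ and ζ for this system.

Compare the denominator to the standard form s^2 + 2ζωₙs + ωₙ².
ωₙ² = 100, so ωₙ = 10 rad/s.
2ζωₙ = 10, so ζ = 10/(2·10) = 0.5.

ωₙ = 10 rad/s, ζ = 0.5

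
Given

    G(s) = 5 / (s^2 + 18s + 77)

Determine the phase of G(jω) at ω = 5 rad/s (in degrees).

At s = j5: numerator = 5, denominator = 52 + j90.
∠G = ∠num − ∠den = 0° − (59.982°) = -59.98°.

∠G(j5) ≈ -59.98°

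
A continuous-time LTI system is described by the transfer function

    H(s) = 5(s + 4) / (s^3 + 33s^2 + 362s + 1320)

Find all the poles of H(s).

The poles are the roots of the denominator s^3 + 33s^2 + 362s + 1320 = 0.
Trying s = -10: the polynomial evaluates to 0, so (s + 10) is a factor.
Dividing out leaves s^2 + 23s + 132 = 0.
Factoring the quadratic: (s + 12)(s + 11) = 0.

s = -10, -12, -11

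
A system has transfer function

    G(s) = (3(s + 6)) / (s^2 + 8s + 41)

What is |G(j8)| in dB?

|G(j8)|_dB ≈ -7.11 dB

Substitute s = j8: numerator = 18 + j24, denominator = -23 + j64.
|G(j8)| = |18 + j24| / |-23 + j64| = 30 / 68.007 ≈ 0.4411.
In decibels: 20·log₁₀(0.4411) ≈ -7.11 dB.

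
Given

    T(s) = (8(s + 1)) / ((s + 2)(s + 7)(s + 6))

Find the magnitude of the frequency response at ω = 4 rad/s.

|T(j4)| ≈ 0.1269

Substitute s = j4: numerator = 8 + j32, denominator = -156 + j208.
|T(j4)| = |8 + j32| / |-156 + j208| = 32.985 / 260 ≈ 0.1269.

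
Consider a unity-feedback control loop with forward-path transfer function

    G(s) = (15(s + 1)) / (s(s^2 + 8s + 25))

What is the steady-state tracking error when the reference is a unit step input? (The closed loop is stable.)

G(s) has one pole at the origin.
This is a Type 1 system; for a step input the steady-state error is zero.

e_ss = 0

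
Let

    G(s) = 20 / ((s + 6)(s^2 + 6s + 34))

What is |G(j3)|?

|G(j3)| ≈ 0.09678

Substitute s = j3: numerator = 20, denominator = 96 + j183.
|G(j3)| = |20| / |96 + j183| = 20 / 206.65 ≈ 0.09678.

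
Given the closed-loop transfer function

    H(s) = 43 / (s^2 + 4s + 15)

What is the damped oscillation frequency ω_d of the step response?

Comparing s^2 + 4s + 15 to s^2 + 2ζωₙs + ωₙ²: ωₙ = √15 ≈ 3.873 rad/s and ζ = 4/(2·√15) ≈ 0.5164.
ζωₙ = 4/2 = 2, so ω_d = ωₙ√(1−ζ²) = √(ωₙ² − (ζωₙ)²) = √(15 − 2²) = √11 ≈ 3.317 rad/s.

ω_d ≈ 3.317 rad/s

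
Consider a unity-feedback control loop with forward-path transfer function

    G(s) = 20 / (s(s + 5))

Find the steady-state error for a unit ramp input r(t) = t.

e_ss = 0.2500

G(s) has one pole at the origin.
This is a Type 1 system. Kv = lim_{s→0} s·G(s) = 20/5 = 4.
e_ss = 1/Kv = 1/(4) = 1/4 ≈ 0.2500.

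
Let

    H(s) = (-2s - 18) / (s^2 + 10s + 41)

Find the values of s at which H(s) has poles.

The poles are the roots of the denominator s^2 + 10s + 41 = 0.
Using the quadratic formula: s = (-10 ± √(-64))/2 = -5 ± 4j.

s = -5 ± 4j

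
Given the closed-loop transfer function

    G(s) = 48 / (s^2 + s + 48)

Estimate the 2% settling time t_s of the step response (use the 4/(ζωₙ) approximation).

t_s ≈ 8 s

Comparing s^2 + s + 48 to s^2 + 2ζωₙs + ωₙ²: ωₙ = √48 ≈ 6.928 rad/s and ζ = 1/(2·√48) ≈ 0.07217.
ζωₙ = 1/2 = 0.5, so t_s ≈ 4/(ζωₙ) = 4/0.5 = 8 s.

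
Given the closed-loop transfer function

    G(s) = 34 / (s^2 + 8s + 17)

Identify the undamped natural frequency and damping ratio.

ωₙ ≈ 4.123 rad/s, ζ ≈ 0.9701

Compare the denominator to the standard form s^2 + 2ζωₙs + ωₙ².
ωₙ² = 17, so ωₙ = √17 ≈ 4.123 rad/s.
2ζωₙ = 8, so ζ = 8/(2·√17) ≈ 0.9701.
With ζ = 0.9701 the response is underdamped.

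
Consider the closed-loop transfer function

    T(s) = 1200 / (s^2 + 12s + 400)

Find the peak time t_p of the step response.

t_p ≈ 0.1647 s

Comparing s^2 + 12s + 400 to s^2 + 2ζωₙs + ωₙ²: ωₙ = 20 rad/s and ζ = 12/(2·20) = 0.3.
ζωₙ = 12/2 = 6, so ω_d = ωₙ√(1−ζ²) = √(ωₙ² − (ζωₙ)²) = √(400 − 6²) = √364 ≈ 19.08 rad/s.
t_p = π/ω_d = π/19.08 ≈ 0.1647 s.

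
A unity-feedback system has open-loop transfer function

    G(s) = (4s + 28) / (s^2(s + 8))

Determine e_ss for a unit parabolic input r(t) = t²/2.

e_ss = 0.2857

G(s) has 2 poles at the origin.
This is a Type 2 system. Ka = lim_{s→0} s^2·G(s) = 28/8 = 7/2.
e_ss = 1/Ka = 1/(7/2) = 2/7 ≈ 0.2857.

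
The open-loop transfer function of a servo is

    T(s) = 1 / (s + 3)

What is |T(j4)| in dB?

Substitute s = j4: numerator = 1, denominator = 3 + j4.
|T(j4)| = |1| / |3 + j4| = 1 / 5 = 0.2000.
In decibels: 20·log₁₀(0.2000) ≈ -14.0 dB.

|T(j4)|_dB ≈ -14.0 dB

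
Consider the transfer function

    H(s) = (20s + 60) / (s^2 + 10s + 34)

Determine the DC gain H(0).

Set s = 0: H(0) = (60) / (34) = 30/17.

H(0) = 30/17 ≈ 1.765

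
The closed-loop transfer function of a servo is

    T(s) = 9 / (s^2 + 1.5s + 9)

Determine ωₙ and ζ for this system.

ωₙ = 3 rad/s, ζ = 0.25

Compare the denominator to the standard form s^2 + 2ζωₙs + ωₙ².
ωₙ² = 9, so ωₙ = 3 rad/s.
2ζωₙ = 1.5, so ζ = 1.5/(2·3) = 0.25.
With ζ = 0.25 the response is underdamped.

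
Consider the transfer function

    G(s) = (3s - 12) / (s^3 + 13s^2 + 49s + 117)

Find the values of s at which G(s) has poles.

The poles are the roots of the denominator s^3 + 13s^2 + 49s + 117 = 0.
Trying s = -9: the polynomial evaluates to 0, so (s + 9) is a factor.
Dividing out leaves s^2 + 4s + 13 = 0.
The quadratic formula then gives s = -2 ± 3j.

s = -2 ± 3j, -9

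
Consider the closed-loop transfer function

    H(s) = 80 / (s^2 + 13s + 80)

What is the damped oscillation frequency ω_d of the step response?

Comparing s^2 + 13s + 80 to s^2 + 2ζωₙs + ωₙ²: ωₙ = √80 ≈ 8.944 rad/s and ζ = 13/(2·√80) ≈ 0.7267.
ζωₙ = 13/2 = 6.5, so ω_d = ωₙ√(1−ζ²) = √(ωₙ² − (ζωₙ)²) = √(80 − 6.5²) = √37.75 ≈ 6.144 rad/s.

ω_d ≈ 6.144 rad/s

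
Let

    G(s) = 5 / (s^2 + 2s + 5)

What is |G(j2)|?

Substitute s = j2: numerator = 5, denominator = 1 + j4.
|G(j2)| = |5| / |1 + j4| = 5 / 4.1231 ≈ 1.213.

|G(j2)| ≈ 1.213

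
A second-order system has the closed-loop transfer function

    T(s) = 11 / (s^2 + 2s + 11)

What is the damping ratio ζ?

ζ ≈ 0.3015

Compare the denominator to the standard form s^2 + 2ζωₙs + ωₙ².
ωₙ² = 11, so ωₙ = √11 ≈ 3.317 rad/s.
2ζωₙ = 2, so ζ = 2/(2·√11) ≈ 0.3015.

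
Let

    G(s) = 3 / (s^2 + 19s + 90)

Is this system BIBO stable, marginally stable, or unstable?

stable

The denominator s^2 + 19s + 90 factors as (s + 10)(s + 9), giving poles at s = -10, -9.
Since all poles lie strictly in the left half-plane, the system is stable.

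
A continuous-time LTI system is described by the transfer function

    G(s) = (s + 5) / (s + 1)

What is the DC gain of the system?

G(0) = 5

At s = 0 each factor (s + a) contributes a and each (s^2 + bs + c) contributes c.
G(0) = 1·(5) / ((1)) = 5/1 = 5.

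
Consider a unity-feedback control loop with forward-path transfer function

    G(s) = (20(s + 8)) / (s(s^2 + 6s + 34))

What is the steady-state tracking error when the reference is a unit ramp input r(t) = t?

G(s) has one pole at the origin.
This is a Type 1 system. Kv = lim_{s→0} s·G(s) = 160/34 = 80/17.
e_ss = 1/Kv = 1/(80/17) = 17/80 ≈ 0.2125.

e_ss = 0.2125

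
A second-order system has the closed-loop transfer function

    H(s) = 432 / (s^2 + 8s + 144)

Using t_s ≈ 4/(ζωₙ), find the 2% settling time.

t_s ≈ 1 s

Comparing s^2 + 8s + 144 to s^2 + 2ζωₙs + ωₙ²: ωₙ = 12 rad/s and ζ = 8/(2·12) ≈ 0.3333.
ζωₙ = 8/2 = 4, so t_s ≈ 4/(ζωₙ) = 4/4 = 1 s.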